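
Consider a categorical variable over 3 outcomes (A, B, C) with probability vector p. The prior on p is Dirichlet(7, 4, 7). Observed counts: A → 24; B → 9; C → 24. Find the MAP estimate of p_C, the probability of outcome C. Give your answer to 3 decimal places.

The posterior is Dirichlet(αᵢ + nᵢ) = Dirichlet(31, 13, 31).
For a Dirichlet(a₁,…,a_K) with all aᵢ > 1, the mode has j-th component (aⱼ − 1)/(Σaᵢ − K).
Here Σaᵢ = 75 and K = 3, so p_C = (31 − 1)/(75 − 3) = 30/72 ≈ 0.417.

MAP estimate of p_C = 0.417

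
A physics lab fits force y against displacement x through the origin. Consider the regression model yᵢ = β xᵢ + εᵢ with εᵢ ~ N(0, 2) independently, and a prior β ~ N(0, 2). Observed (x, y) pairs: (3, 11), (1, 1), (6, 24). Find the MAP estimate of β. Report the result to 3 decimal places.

log p(β | y) = −Σ(yᵢ − βxᵢ)²/(2·2) − β²/(2·2) + const.
Setting the derivative to zero: Σxᵢ(yᵢ − βxᵢ)/2 − β/2 = 0, so β = Σxᵢyᵢ / (Σxᵢ² + σ²/τ²).
Σxᵢyᵢ = 3·11 + 1·1 + 6·24 = 178; Σxᵢ² = 46; σ²/τ² = 1.
β̂_MAP = 178 / (46 + 1) = 178/47 ≈ 3.787.

β̂_MAP = 3.787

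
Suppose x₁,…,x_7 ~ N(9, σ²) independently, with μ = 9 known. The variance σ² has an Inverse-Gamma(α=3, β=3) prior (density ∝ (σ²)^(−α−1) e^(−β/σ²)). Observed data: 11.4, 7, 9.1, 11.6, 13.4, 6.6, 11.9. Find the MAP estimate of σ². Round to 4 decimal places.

σ̂²_MAP = 3.7373

Sum of squared deviations about the known mean: SS = (11.4−9)² + (7−9)² + (9.1−9)² + (11.6−9)² + (13.4−9)² + (6.6−9)² + (11.9−9)² = 50.06.
The Normal likelihood contributes (σ²)^(−n/2) exp(−SS/(2σ²)), so the posterior is Inverse-Gamma(α + n/2, β + SS/2) = Inverse-Gamma(6.5, 28.03).
The mode of Inverse-Gamma(a, b) is b/(a+1) = 28.03/7.5 ≈ 3.7373.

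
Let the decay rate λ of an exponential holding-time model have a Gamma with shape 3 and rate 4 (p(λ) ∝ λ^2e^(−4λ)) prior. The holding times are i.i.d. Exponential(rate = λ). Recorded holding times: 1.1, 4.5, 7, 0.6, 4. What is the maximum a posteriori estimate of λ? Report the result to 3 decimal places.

λ̂_MAP = 0.330

The Exponential(rate=λ) likelihood is ∝ λ^n e^(−λΣtᵢ). Here n = 5 and Σtᵢ = 1.1 + 4.5 + 7 + 0.6 + 4 = 17.2.
Posterior ∝ λ^2e^(−4λ) · λ^5e^(−17.2λ) = λ^7e^(−21.2λ), i.e. Gamma(8, 21.2).
Mode = (a−1)/b = 7/21.2 ≈ 0.330.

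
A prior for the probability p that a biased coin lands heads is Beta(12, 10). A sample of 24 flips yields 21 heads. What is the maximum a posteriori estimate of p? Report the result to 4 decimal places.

Prior: Beta(12, 10).
Data: 21 successes in 24 trials. The binomial likelihood contributes p^21(1−p)^3, so the posterior is Beta(12+21, 10+3) = Beta(33, 13).
For Beta(a, b) with a, b > 1 the mode is (a−1)/(a+b−2) = 32/44 ≈ 0.7273.

p̂_MAP = 0.7273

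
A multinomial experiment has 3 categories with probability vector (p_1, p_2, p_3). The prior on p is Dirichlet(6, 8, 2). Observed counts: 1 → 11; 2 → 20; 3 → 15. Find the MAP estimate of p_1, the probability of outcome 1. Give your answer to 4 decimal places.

The posterior is Dirichlet(αᵢ + nᵢ) = Dirichlet(17, 28, 17).
For a Dirichlet(a₁,…,a_K) with all aᵢ > 1, the mode has j-th component (aⱼ − 1)/(Σaᵢ − K).
Here Σaᵢ = 62 and K = 3, so p_1 = (17 − 1)/(62 − 3) = 16/59 ≈ 0.2712.

MAP estimate: 0.2712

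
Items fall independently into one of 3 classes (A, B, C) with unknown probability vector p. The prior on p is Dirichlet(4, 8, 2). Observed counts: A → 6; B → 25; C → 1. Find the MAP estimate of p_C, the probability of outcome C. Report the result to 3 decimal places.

The posterior is Dirichlet(αᵢ + nᵢ) = Dirichlet(10, 33, 3).
For a Dirichlet(a₁,…,a_K) with all aᵢ > 1, the mode has j-th component (aⱼ − 1)/(Σaᵢ − K).
Here Σaᵢ = 46 and K = 3, so p_C = (3 − 1)/(46 − 3) = 2/43 ≈ 0.047.

MAP estimate of p_C = 0.047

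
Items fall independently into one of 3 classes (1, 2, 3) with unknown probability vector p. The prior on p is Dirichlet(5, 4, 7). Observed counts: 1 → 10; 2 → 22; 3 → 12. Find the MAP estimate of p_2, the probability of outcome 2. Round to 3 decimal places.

MAP estimate: 0.439

The posterior is Dirichlet(αᵢ + nᵢ) = Dirichlet(15, 26, 19).
For a Dirichlet(a₁,…,a_K) with all aᵢ > 1, the mode has j-th component (aⱼ − 1)/(Σaᵢ − K).
Here Σaᵢ = 60 and K = 3, so p_2 = (26 − 1)/(60 − 3) = 25/57 ≈ 0.439.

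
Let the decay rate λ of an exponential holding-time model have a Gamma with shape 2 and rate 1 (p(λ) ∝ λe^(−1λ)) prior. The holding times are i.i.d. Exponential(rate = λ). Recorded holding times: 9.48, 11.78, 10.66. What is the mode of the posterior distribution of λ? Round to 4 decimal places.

The Exponential(rate=λ) likelihood is ∝ λ^n e^(−λΣtᵢ). Here n = 3 and Σtᵢ = 9.48 + 11.78 + 10.66 = 31.92.
Posterior ∝ λe^(−1λ) · λ^3e^(−31.92λ) = λ^4e^(−32.92λ), i.e. Gamma(5, 32.92).
Mode = (a−1)/b = 4/32.92 ≈ 0.1215.

λ̂_MAP = 0.1215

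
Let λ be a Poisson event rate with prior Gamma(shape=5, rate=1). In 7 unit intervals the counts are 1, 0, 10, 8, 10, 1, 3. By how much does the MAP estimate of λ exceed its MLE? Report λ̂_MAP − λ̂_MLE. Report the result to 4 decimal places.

MAP − MLE = -0.0893

Σxᵢ = 33. Posterior is Gamma(38, 8); MAP = (38−1)/8 = 37/8 ≈ 4.62500.
MLE = x̄ = 33/7 ≈ 4.71429.
Difference = 37/8 − 33/7 = -5/56 ≈ -0.0893.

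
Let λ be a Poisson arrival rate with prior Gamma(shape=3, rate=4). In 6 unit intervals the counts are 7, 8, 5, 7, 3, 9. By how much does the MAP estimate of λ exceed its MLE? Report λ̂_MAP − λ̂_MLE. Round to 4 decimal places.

Σxᵢ = 39. Posterior is Gamma(42, 10); MAP = (42−1)/10 = 41/10 ≈ 4.10000.
MLE = x̄ = 39/6 ≈ 6.50000.
Difference = 41/10 − 39/6 = -12/5 ≈ -2.4000.

MAP − MLE = -2.4000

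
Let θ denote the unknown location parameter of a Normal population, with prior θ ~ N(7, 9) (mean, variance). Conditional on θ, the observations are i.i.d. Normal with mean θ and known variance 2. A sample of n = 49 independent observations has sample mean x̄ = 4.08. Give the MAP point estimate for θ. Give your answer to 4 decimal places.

θ̂_MAP = 4.0932

n = 49, x̄ = 4.08.
For a Normal prior and Normal likelihood with known variance, the posterior is Normal; its mode equals its mean, the precision-weighted average.
Prior precision 1/σ₀² = 1/9; data precision n/σ² = 49/2 = 24.5.
θ̂ = ((1/9)·7 + 24.5·4.08) / (1/9 + 24.5) = (22666/225)/(443/18) = 45332/11075 ≈ 4.0932.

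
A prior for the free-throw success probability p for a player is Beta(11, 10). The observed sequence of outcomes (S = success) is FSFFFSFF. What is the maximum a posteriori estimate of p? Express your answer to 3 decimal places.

Prior: Beta(11, 10).
Data: 2 successes in 8 trials (from the sequence). The binomial likelihood contributes p^2(1−p)^6, so the posterior is Beta(11+2, 10+6) = Beta(13, 16).
For Beta(a, b) with a, b > 1 the mode is (a−1)/(a+b−2) = 12/27 ≈ 0.444.

p̂_MAP = 0.444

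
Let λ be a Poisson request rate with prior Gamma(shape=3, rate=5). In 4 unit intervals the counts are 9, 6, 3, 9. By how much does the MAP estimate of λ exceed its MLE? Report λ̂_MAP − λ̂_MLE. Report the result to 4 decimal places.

Σxᵢ = 27. Posterior is Gamma(30, 9); MAP = (30−1)/9 = 29/9 ≈ 3.22222.
MLE = x̄ = 27/4 ≈ 6.75000.
Difference = 29/9 − 27/4 = -127/36 ≈ -3.5278.

MAP − MLE = -3.5278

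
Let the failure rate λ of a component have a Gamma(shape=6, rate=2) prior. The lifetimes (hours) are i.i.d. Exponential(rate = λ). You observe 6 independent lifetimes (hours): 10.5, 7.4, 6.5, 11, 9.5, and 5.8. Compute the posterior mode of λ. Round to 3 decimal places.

The Exponential(rate=λ) likelihood is ∝ λ^n e^(−λΣtᵢ). Here n = 6 and Σtᵢ = 10.5 + 7.4 + 6.5 + 11 + 9.5 + 5.8 = 50.7.
Posterior ∝ λ^5e^(−2λ) · λ^6e^(−50.7λ) = λ^11e^(−52.7λ), i.e. Gamma(12, 52.7).
Mode = (a−1)/b = 11/52.7 ≈ 0.209.

λ̂_MAP = 0.209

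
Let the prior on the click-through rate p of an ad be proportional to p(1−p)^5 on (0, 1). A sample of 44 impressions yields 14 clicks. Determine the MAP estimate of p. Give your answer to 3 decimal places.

p̂_MAP = 0.300

The prior density ∝ p(1−p)^5 is the kernel of Beta(2, 6).
Data: 14 successes in 44 trials. The binomial likelihood contributes p^14(1−p)^30, so the posterior is Beta(2+14, 6+30) = Beta(16, 36).
For Beta(a, b) with a, b > 1 the mode is (a−1)/(a+b−2) = 15/50 ≈ 0.300.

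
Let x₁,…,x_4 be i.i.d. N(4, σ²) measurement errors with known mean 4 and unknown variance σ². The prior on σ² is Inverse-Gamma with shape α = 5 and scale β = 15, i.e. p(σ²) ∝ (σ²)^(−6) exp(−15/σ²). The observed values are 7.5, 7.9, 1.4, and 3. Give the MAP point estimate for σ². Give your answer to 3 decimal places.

σ̂²_MAP = 4.076

Sum of squared deviations about the known mean: SS = (7.5−4)² + (7.9−4)² + (1.4−4)² + (3−4)² = 35.22.
The Normal likelihood contributes (σ²)^(−n/2) exp(−SS/(2σ²)), so the posterior is Inverse-Gamma(α + n/2, β + SS/2) = Inverse-Gamma(7, 32.61).
The mode of Inverse-Gamma(a, b) is b/(a+1) = 32.61/8 ≈ 4.076.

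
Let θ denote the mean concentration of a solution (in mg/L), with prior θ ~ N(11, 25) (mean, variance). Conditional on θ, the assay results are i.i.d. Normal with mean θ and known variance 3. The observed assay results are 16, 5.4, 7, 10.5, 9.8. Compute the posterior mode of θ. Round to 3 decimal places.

θ̂_MAP = 9.770

n = 5; x̄ = (16 + 5.4 + 7 + 10.5 + 9.8)/5 = 48.7/5 = 9.74.
For a Normal prior and Normal likelihood with known variance, the posterior is Normal; its mode equals its mean, the precision-weighted average.
Prior precision 1/σ₀² = 1/25 = 0.04; data precision n/σ² = 5/3.
θ̂ = (0.04·11 + (5/3)·9.74) / (0.04 + 5/3) = (2501/150)/(128/75) = 9.76953125 ≈ 9.770.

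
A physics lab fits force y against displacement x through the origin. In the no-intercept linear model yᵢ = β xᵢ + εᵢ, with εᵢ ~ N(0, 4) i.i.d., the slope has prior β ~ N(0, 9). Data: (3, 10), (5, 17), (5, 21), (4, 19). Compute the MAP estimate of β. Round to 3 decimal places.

β̂_MAP = 3.923

log p(β | y) = −Σ(yᵢ − βxᵢ)²/(2·4) − β²/(2·9) + const.
Setting the derivative to zero: Σxᵢ(yᵢ − βxᵢ)/4 − β/9 = 0, so β = Σxᵢyᵢ / (Σxᵢ² + σ²/τ²).
Σxᵢyᵢ = 3·10 + 5·17 + 5·21 + 4·19 = 296; Σxᵢ² = 75; σ²/τ² = 4/9.
β̂_MAP = 296 / (75 + 4/9) = 296/(679/9) = 2664/679 ≈ 3.923.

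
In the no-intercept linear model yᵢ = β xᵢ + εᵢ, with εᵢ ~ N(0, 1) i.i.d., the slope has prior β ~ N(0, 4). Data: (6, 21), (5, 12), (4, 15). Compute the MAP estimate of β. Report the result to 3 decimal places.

β̂_MAP = 3.184

log p(β | y) = −Σ(yᵢ − βxᵢ)²/(2·1) − β²/(2·4) + const.
Setting the derivative to zero: Σxᵢ(yᵢ − βxᵢ)/1 − β/4 = 0, so β = Σxᵢyᵢ / (Σxᵢ² + σ²/τ²).
Σxᵢyᵢ = 6·21 + 5·12 + 4·15 = 246; Σxᵢ² = 77; σ²/τ² = 0.25.
β̂_MAP = 246 / (77 + 0.25) = 246/77.25 ≈ 3.184.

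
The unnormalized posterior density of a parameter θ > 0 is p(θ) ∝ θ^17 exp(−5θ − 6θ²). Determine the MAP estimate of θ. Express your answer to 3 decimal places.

ℓ'(θ) = 17/θ − 5 − 12θ. Setting this to zero and multiplying by θ: 12θ² + 5θ − 17 = 0.
θ = (−5 + √(5² + 4·12·17)) / (2·12) = (−5 + √841) / 24 = (−5 + 29)/24 = 1.
ℓ''(θ) = −17/θ² − 12 < 0, confirming a maximum.

θ̂_MAP = 1.000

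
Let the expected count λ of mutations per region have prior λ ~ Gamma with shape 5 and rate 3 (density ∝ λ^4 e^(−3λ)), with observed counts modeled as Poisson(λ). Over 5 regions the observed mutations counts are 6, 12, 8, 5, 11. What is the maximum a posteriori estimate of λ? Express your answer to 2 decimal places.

Σxᵢ = 6+12+8+5+11 = 42, with n = 5.
Posterior ∝ λ^4e^(−3λ) · λ^42e^(−5λ) = λ^46e^(−8λ), i.e. Gamma(shape=47, rate=8).
The mode of a Gamma(a, b) with a ≥ 1 (shape–rate) is (a−1)/b = 46/8 ≈ 5.75.

λ̂_MAP = 5.75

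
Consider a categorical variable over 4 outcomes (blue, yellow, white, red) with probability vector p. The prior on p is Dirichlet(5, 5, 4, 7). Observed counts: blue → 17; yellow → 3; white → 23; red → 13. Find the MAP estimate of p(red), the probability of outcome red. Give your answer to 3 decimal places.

The posterior is Dirichlet(αᵢ + nᵢ) = Dirichlet(22, 8, 27, 20).
For a Dirichlet(a₁,…,a_K) with all aᵢ > 1, the mode has j-th component (aⱼ − 1)/(Σaᵢ − K).
Here Σaᵢ = 77 and K = 4, so p(red) = (20 − 1)/(77 − 4) = 19/73 ≈ 0.260.

MAP estimate of p(red) = 0.260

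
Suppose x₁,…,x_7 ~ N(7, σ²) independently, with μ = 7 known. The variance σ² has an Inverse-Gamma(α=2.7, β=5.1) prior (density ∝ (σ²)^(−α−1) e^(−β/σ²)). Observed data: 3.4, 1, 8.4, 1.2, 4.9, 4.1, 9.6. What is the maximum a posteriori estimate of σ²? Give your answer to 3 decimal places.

Sum of squared deviations about the known mean: SS = (3.4−7)² + (1−7)² + (8.4−7)² + (1.2−7)² + (4.9−7)² + (4.1−7)² + (9.6−7)² = 104.14.
The Normal likelihood contributes (σ²)^(−n/2) exp(−SS/(2σ²)), so the posterior is Inverse-Gamma(α + n/2, β + SS/2) = Inverse-Gamma(6.2, 57.17).
The mode of Inverse-Gamma(a, b) is b/(a+1) = 57.17/7.2 ≈ 7.940.

σ̂²_MAP = 7.940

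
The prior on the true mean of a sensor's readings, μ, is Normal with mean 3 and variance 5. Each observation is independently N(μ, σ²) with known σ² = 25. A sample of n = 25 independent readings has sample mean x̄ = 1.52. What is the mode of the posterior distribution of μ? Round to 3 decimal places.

n = 25, x̄ = 1.52.
For a Normal prior and Normal likelihood with known variance, the posterior is Normal; its mode equals its mean, the precision-weighted average.
Prior precision 1/σ₀² = 1/5 = 0.2; data precision n/σ² = 25/25 = 1.
μ̂ = (0.2·3 + 1·1.52) / (0.2 + 1) = 2.12/1.2 = 53/30 ≈ 1.767.

μ̂_MAP = 1.767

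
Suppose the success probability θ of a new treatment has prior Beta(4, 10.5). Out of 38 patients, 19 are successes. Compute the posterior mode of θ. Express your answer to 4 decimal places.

θ̂_MAP = 0.4356

Prior: Beta(4, 10.5).
Data: 19 successes in 38 trials. The binomial likelihood contributes θ^19(1−θ)^19, so the posterior is Beta(4+19, 10.5+19) = Beta(23, 29.5).
For Beta(a, b) with a, b > 1 the mode is (a−1)/(a+b−2) = 22/50.5 ≈ 0.4356.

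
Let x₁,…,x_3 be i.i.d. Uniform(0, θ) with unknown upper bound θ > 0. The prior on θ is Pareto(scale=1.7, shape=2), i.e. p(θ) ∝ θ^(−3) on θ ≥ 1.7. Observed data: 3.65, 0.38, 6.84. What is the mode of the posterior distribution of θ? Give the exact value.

θ̂_MAP = 6.84

The Uniform(0, θ) likelihood is θ^(−n) for θ ≥ max(xᵢ), zero otherwise. Here max(xᵢ) = 6.84.
Posterior ∝ θ^(−3) · θ^(−3) = θ^(−6) on θ ≥ max(1.7, 6.84) = 6.84.
This density is strictly decreasing in θ, so the posterior mode lies at the lower boundary of the support.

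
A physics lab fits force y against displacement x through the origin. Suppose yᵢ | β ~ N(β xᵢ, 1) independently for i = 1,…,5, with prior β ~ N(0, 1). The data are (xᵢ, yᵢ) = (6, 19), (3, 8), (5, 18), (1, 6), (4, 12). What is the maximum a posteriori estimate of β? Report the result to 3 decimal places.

β̂_MAP = 3.205

log p(β | y) = −Σ(yᵢ − βxᵢ)²/(2·1) − β²/(2·1) + const.
Setting the derivative to zero: Σxᵢ(yᵢ − βxᵢ)/1 − β/1 = 0, so β = Σxᵢyᵢ / (Σxᵢ² + σ²/τ²).
Σxᵢyᵢ = 6·19 + 3·8 + 5·18 + 1·6 + 4·12 = 282; Σxᵢ² = 87; σ²/τ² = 1.
β̂_MAP = 282 / (87 + 1) = 282/88 ≈ 3.205.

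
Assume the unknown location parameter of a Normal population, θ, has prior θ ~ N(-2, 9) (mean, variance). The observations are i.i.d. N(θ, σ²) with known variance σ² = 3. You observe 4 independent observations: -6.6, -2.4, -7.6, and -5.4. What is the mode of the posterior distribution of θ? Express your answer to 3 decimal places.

n = 4; x̄ = ((-6.6) + (-2.4) + (-7.6) + (-5.4))/4 = -22/4 = -5.5.
For a Normal prior and Normal likelihood with known variance, the posterior is Normal; its mode equals its mean, the precision-weighted average.
Prior precision 1/σ₀² = 1/9; data precision n/σ² = 4/3.
θ̂ = ((1/9)·(-2) + (4/3)·(-5.5)) / (1/9 + 4/3) = (-68/9)/(13/9) = -68/13 ≈ -5.231.

θ̂_MAP = -5.231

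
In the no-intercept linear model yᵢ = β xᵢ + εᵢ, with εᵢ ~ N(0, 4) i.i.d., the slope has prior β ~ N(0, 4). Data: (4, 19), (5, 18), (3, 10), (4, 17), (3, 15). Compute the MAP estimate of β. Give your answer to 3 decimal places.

log p(β | y) = −Σ(yᵢ − βxᵢ)²/(2·4) − β²/(2·4) + const.
Setting the derivative to zero: Σxᵢ(yᵢ − βxᵢ)/4 − β/4 = 0, so β = Σxᵢyᵢ / (Σxᵢ² + σ²/τ²).
Σxᵢyᵢ = 4·19 + 5·18 + 3·10 + 4·17 + 3·15 = 309; Σxᵢ² = 75; σ²/τ² = 1.
β̂_MAP = 309 / (75 + 1) = 309/76 ≈ 4.066.

β̂_MAP = 4.066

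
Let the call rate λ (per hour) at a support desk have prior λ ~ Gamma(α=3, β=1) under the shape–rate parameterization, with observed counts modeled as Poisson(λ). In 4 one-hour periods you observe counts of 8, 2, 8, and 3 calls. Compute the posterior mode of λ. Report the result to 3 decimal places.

Σxᵢ = 8+2+8+3 = 21, with n = 4.
Posterior ∝ λ^2e^(−1λ) · λ^21e^(−4λ) = λ^23e^(−5λ), i.e. Gamma(shape=24, rate=5).
The mode of a Gamma(a, b) with a ≥ 1 (shape–rate) is (a−1)/b = 23/5 ≈ 4.600.

λ̂_MAP = 4.600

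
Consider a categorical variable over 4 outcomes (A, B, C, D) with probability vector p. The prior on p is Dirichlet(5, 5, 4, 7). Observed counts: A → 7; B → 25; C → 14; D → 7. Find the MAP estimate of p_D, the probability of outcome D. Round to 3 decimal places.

The posterior is Dirichlet(αᵢ + nᵢ) = Dirichlet(12, 30, 18, 14).
For a Dirichlet(a₁,…,a_K) with all aᵢ > 1, the mode has j-th component (aⱼ − 1)/(Σaᵢ − K).
Here Σaᵢ = 74 and K = 4, so p_D = (14 − 1)/(74 − 4) = 13/70 ≈ 0.186.

MAP estimate of p_D = 0.186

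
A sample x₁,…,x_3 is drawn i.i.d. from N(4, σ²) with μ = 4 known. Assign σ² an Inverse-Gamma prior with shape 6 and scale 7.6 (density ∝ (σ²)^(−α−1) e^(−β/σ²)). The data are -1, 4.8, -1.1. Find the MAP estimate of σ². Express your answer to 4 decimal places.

Sum of squared deviations about the known mean: SS = (-1−4)² + (4.8−4)² + (-1.1−4)² = 51.65.
The Normal likelihood contributes (σ²)^(−n/2) exp(−SS/(2σ²)), so the posterior is Inverse-Gamma(α + n/2, β + SS/2) = Inverse-Gamma(7.5, 33.425).
The mode of Inverse-Gamma(a, b) is b/(a+1) = 33.425/8.5 ≈ 3.9324.

σ̂²_MAP = 3.9324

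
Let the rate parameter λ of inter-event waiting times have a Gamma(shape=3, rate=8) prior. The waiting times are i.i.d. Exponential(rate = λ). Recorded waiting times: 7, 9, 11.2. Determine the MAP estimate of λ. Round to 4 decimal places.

λ̂_MAP = 0.1420

The Exponential(rate=λ) likelihood is ∝ λ^n e^(−λΣtᵢ). Here n = 3 and Σtᵢ = 7 + 9 + 11.2 = 27.2.
Posterior ∝ λ^2e^(−8λ) · λ^3e^(−27.2λ) = λ^5e^(−35.2λ), i.e. Gamma(6, 35.2).
Mode = (a−1)/b = 5/35.2 ≈ 0.1420.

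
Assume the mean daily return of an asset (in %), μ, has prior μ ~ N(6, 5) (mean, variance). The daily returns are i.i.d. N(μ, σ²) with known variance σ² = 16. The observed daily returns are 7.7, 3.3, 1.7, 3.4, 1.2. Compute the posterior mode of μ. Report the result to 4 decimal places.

μ̂_MAP = 4.4512

n = 5; x̄ = (7.7 + 3.3 + 1.7 + 3.4 + 1.2)/5 = 17.3/5 = 3.46.
For a Normal prior and Normal likelihood with known variance, the posterior is Normal; its mode equals its mean, the precision-weighted average.
Prior precision 1/σ₀² = 1/5 = 0.2; data precision n/σ² = 5/16 = 0.3125.
μ̂ = (0.2·6 + 0.3125·3.46) / (0.2 + 0.3125) = 2.28125/0.5125 = 365/82 ≈ 4.4512.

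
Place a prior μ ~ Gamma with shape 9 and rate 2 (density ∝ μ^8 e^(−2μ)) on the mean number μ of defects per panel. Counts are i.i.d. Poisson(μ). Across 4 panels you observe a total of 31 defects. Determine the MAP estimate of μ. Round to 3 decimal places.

Σxᵢ = 31, n = 4.
Posterior ∝ μ^8e^(−2μ) · μ^31e^(−4μ) = μ^39e^(−6μ), i.e. Gamma(shape=40, rate=6).
The mode of a Gamma(a, b) with a ≥ 1 (shape–rate) is (a−1)/b = 39/6 ≈ 6.500.

μ̂_MAP = 6.500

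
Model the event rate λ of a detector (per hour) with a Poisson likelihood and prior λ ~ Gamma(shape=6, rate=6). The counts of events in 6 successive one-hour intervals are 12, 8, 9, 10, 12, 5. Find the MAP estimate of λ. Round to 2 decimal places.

Σxᵢ = 12+8+9+10+12+5 = 56, with n = 6.
Posterior ∝ λ^5e^(−6λ) · λ^56e^(−6λ) = λ^61e^(−12λ), i.e. Gamma(shape=62, rate=12).
The mode of a Gamma(a, b) with a ≥ 1 (shape–rate) is (a−1)/b = 61/12 ≈ 5.08.

λ̂_MAP = 5.08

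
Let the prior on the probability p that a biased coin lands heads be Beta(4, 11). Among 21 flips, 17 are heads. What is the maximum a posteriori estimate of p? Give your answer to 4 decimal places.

Prior: Beta(4, 11).
Data: 17 successes in 21 trials. The binomial likelihood contributes p^17(1−p)^4, so the posterior is Beta(4+17, 11+4) = Beta(21, 15).
For Beta(a, b) with a, b > 1 the mode is (a−1)/(a+b−2) = 20/34 ≈ 0.5882.

p̂_MAP = 0.5882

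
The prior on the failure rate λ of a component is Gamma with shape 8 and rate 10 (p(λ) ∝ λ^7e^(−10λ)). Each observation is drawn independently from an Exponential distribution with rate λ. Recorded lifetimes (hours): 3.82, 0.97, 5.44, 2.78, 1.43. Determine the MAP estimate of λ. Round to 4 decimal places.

λ̂_MAP = 0.4910

The Exponential(rate=λ) likelihood is ∝ λ^n e^(−λΣtᵢ). Here n = 5 and Σtᵢ = 3.82 + 0.97 + 5.44 + 2.78 + 1.43 = 14.44.
Posterior ∝ λ^7e^(−10λ) · λ^5e^(−14.44λ) = λ^12e^(−24.44λ), i.e. Gamma(13, 24.44).
Mode = (a−1)/b = 12/24.44 ≈ 0.4910.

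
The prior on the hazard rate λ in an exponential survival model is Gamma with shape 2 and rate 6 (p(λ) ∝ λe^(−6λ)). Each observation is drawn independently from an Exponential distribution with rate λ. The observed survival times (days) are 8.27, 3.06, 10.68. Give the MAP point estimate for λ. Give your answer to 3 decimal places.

λ̂_MAP = 0.143

The Exponential(rate=λ) likelihood is ∝ λ^n e^(−λΣtᵢ). Here n = 3 and Σtᵢ = 8.27 + 3.06 + 10.68 = 22.01.
Posterior ∝ λe^(−6λ) · λ^3e^(−22.01λ) = λ^4e^(−28.01λ), i.e. Gamma(5, 28.01).
Mode = (a−1)/b = 4/28.01 ≈ 0.143.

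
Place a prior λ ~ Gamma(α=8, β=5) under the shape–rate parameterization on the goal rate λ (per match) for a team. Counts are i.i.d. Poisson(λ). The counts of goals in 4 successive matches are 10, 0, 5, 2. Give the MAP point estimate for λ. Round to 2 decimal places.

λ̂_MAP = 2.67

Σxᵢ = 10+0+5+2 = 17, with n = 4.
Posterior ∝ λ^7e^(−5λ) · λ^17e^(−4λ) = λ^24e^(−9λ), i.e. Gamma(shape=25, rate=9).
The mode of a Gamma(a, b) with a ≥ 1 (shape–rate) is (a−1)/b = 24/9 ≈ 2.67.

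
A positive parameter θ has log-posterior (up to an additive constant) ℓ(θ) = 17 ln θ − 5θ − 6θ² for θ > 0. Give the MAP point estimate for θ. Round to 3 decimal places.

θ̂_MAP = 1.000

ℓ'(θ) = 17/θ − 5 − 12θ. Setting this to zero and multiplying by θ: 12θ² + 5θ − 17 = 0.
θ = (−5 + √(5² + 4·12·17)) / (2·12) = (−5 + √841) / 24 = (−5 + 29)/24 = 1.
ℓ''(θ) = −17/θ² − 12 < 0, confirming a maximum.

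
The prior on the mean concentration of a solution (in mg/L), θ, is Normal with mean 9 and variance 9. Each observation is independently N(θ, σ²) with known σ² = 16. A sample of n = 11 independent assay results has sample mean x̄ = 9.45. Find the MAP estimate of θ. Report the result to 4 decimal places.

θ̂_MAP = 9.3874

n = 11, x̄ = 9.45.
For a Normal prior and Normal likelihood with known variance, the posterior is Normal; its mode equals its mean, the precision-weighted average.
Prior precision 1/σ₀² = 1/9; data precision n/σ² = 11/16 = 0.6875.
θ̂ = ((1/9)·9 + 0.6875·9.45) / (1/9 + 0.6875) = 7.496875/(115/144) = 21591/2300 ≈ 9.3874.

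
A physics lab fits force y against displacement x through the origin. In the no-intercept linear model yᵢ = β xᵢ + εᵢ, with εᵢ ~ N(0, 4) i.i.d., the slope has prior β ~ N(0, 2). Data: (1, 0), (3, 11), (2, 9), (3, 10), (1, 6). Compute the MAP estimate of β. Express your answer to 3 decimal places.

β̂_MAP = 3.346

log p(β | y) = −Σ(yᵢ − βxᵢ)²/(2·4) − β²/(2·2) + const.
Setting the derivative to zero: Σxᵢ(yᵢ − βxᵢ)/4 − β/2 = 0, so β = Σxᵢyᵢ / (Σxᵢ² + σ²/τ²).
Σxᵢyᵢ = 1·0 + 3·11 + 2·9 + 3·10 + 1·6 = 87; Σxᵢ² = 24; σ²/τ² = 2.
β̂_MAP = 87 / (24 + 2) = 87/26 ≈ 3.346.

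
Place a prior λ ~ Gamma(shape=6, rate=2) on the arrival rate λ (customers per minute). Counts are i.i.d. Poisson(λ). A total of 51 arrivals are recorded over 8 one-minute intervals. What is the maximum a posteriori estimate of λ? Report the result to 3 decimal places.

λ̂_MAP = 5.600

Σxᵢ = 51, n = 8.
Posterior ∝ λ^5e^(−2λ) · λ^51e^(−8λ) = λ^56e^(−10λ), i.e. Gamma(shape=57, rate=10).
The mode of a Gamma(a, b) with a ≥ 1 (shape–rate) is (a−1)/b = 56/10 ≈ 5.600.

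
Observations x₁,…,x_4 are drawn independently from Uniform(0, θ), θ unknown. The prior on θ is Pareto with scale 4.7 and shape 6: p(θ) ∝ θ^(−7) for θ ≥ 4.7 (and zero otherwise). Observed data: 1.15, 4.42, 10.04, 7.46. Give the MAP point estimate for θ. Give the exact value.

θ̂_MAP = 10.04

The Uniform(0, θ) likelihood is θ^(−n) for θ ≥ max(xᵢ), zero otherwise. Here max(xᵢ) = 10.04.
Posterior ∝ θ^(−7) · θ^(−4) = θ^(−11) on θ ≥ max(4.7, 10.04) = 10.04.
This density is strictly decreasing in θ, so the posterior mode lies at the lower boundary of the support.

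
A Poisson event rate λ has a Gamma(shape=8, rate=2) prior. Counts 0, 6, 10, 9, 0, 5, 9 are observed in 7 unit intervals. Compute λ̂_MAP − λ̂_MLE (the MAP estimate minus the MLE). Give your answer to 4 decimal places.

MAP − MLE = -0.4603

Σxᵢ = 39. Posterior is Gamma(47, 9); MAP = (47−1)/9 = 46/9 ≈ 5.11111.
MLE = x̄ = 39/7 ≈ 5.57143.
Difference = 46/9 − 39/7 = -29/63 ≈ -0.4603.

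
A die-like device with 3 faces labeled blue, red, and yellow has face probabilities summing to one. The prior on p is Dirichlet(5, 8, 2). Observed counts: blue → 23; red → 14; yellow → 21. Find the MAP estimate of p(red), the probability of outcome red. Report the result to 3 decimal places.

MAP estimate of p(red) = 0.300

The posterior is Dirichlet(αᵢ + nᵢ) = Dirichlet(28, 22, 23).
For a Dirichlet(a₁,…,a_K) with all aᵢ > 1, the mode has j-th component (aⱼ − 1)/(Σaᵢ − K).
Here Σaᵢ = 73 and K = 3, so p(red) = (22 − 1)/(73 − 3) = 21/70 ≈ 0.300.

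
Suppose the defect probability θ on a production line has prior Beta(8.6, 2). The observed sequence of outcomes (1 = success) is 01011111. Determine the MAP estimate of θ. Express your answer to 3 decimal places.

θ̂_MAP = 0.819

Prior: Beta(8.6, 2).
Data: 6 successes in 8 trials (from the sequence). The binomial likelihood contributes θ^6(1−θ)^2, so the posterior is Beta(8.6+6, 2+2) = Beta(14.6, 4).
For Beta(a, b) with a, b > 1 the mode is (a−1)/(a+b−2) = 13.6/16.6 ≈ 0.819.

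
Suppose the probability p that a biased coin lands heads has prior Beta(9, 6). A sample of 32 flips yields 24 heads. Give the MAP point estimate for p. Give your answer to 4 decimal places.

p̂_MAP = 0.7111

Prior: Beta(9, 6).
Data: 24 successes in 32 trials. The binomial likelihood contributes p^24(1−p)^8, so the posterior is Beta(9+24, 6+8) = Beta(33, 14).
For Beta(a, b) with a, b > 1 the mode is (a−1)/(a+b−2) = 32/45 ≈ 0.7111.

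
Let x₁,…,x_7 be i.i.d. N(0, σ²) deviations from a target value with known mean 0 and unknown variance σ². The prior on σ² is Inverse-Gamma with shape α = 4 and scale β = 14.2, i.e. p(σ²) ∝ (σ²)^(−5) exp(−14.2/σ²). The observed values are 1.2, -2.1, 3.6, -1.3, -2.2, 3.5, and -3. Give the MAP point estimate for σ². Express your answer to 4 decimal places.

Sum of squared deviations about the known mean: SS = (1.2−0)² + (-2.1−0)² + (3.6−0)² + (-1.3−0)² + (-2.2−0)² + (3.5−0)² + (-3−0)² = 46.59.
The Normal likelihood contributes (σ²)^(−n/2) exp(−SS/(2σ²)), so the posterior is Inverse-Gamma(α + n/2, β + SS/2) = Inverse-Gamma(7.5, 37.495).
The mode of Inverse-Gamma(a, b) is b/(a+1) = 37.495/8.5 ≈ 4.4112.

σ̂²_MAP = 4.4112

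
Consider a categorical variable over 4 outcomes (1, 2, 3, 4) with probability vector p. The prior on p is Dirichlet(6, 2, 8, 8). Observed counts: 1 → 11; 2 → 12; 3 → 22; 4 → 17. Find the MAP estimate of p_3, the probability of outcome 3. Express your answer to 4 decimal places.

MAP estimate: 0.3537

The posterior is Dirichlet(αᵢ + nᵢ) = Dirichlet(17, 14, 30, 25).
For a Dirichlet(a₁,…,a_K) with all aᵢ > 1, the mode has j-th component (aⱼ − 1)/(Σaᵢ − K).
Here Σaᵢ = 86 and K = 4, so p_3 = (30 − 1)/(86 − 4) = 29/82 ≈ 0.3537.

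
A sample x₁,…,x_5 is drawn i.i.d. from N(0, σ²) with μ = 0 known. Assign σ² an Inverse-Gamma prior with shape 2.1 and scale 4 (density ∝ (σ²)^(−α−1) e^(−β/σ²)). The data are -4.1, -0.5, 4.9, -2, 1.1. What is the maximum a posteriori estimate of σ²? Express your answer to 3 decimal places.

σ̂²_MAP = 4.846

Sum of squared deviations about the known mean: SS = (-4.1−0)² + (-0.5−0)² + (4.9−0)² + (-2−0)² + (1.1−0)² = 46.28.
The Normal likelihood contributes (σ²)^(−n/2) exp(−SS/(2σ²)), so the posterior is Inverse-Gamma(α + n/2, β + SS/2) = Inverse-Gamma(4.6, 27.14).
The mode of Inverse-Gamma(a, b) is b/(a+1) = 27.14/5.6 ≈ 4.846.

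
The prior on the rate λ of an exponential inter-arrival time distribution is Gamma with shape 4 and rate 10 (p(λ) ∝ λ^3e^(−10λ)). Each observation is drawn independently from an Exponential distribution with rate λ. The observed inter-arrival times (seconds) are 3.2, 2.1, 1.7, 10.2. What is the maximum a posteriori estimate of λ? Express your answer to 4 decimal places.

The Exponential(rate=λ) likelihood is ∝ λ^n e^(−λΣtᵢ). Here n = 4 and Σtᵢ = 3.2 + 2.1 + 1.7 + 10.2 = 17.2.
Posterior ∝ λ^3e^(−10λ) · λ^4e^(−17.2λ) = λ^7e^(−27.2λ), i.e. Gamma(8, 27.2).
Mode = (a−1)/b = 7/27.2 ≈ 0.2574.

λ̂_MAP = 0.2574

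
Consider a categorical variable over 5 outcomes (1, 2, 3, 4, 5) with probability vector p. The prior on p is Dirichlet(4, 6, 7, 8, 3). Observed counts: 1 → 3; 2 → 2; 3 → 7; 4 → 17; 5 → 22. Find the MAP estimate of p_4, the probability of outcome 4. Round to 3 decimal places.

MAP estimate: 0.324

The posterior is Dirichlet(αᵢ + nᵢ) = Dirichlet(7, 8, 14, 25, 25).
For a Dirichlet(a₁,…,a_K) with all aᵢ > 1, the mode has j-th component (aⱼ − 1)/(Σaᵢ − K).
Here Σaᵢ = 79 and K = 5, so p_4 = (25 − 1)/(79 − 5) = 24/74 ≈ 0.324.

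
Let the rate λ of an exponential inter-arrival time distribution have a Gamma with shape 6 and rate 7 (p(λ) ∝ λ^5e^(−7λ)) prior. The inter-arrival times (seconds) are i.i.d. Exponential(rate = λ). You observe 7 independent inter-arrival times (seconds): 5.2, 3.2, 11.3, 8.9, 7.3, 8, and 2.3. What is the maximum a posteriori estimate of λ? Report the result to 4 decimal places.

λ̂_MAP = 0.2256

The Exponential(rate=λ) likelihood is ∝ λ^n e^(−λΣtᵢ). Here n = 7 and Σtᵢ = 5.2 + 3.2 + 11.3 + 8.9 + 7.3 + 8 + 2.3 = 46.2.
Posterior ∝ λ^5e^(−7λ) · λ^7e^(−46.2λ) = λ^12e^(−53.2λ), i.e. Gamma(13, 53.2).
Mode = (a−1)/b = 12/53.2 ≈ 0.2256.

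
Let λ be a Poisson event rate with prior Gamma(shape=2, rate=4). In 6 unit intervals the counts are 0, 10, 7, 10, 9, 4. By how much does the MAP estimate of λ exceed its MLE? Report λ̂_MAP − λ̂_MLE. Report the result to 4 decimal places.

MAP − MLE = -2.5667

Σxᵢ = 40. Posterior is Gamma(42, 10); MAP = (42−1)/10 = 41/10 ≈ 4.10000.
MLE = x̄ = 40/6 ≈ 6.66667.
Difference = 41/10 − 40/6 = -77/30 ≈ -2.5667.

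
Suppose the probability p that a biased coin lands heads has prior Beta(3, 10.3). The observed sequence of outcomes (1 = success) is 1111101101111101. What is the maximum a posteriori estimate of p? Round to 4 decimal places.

Prior: Beta(3, 10.3).
Data: 13 successes in 16 trials (from the sequence). The binomial likelihood contributes p^13(1−p)^3, so the posterior is Beta(3+13, 10.3+3) = Beta(16, 13.3).
For Beta(a, b) with a, b > 1 the mode is (a−1)/(a+b−2) = 15/27.3 ≈ 0.5495.

p̂_MAP = 0.5495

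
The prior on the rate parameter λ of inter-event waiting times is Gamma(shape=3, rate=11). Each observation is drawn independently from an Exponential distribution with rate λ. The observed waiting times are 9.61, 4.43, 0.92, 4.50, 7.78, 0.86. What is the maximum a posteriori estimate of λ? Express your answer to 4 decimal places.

λ̂_MAP = 0.2046

The Exponential(rate=λ) likelihood is ∝ λ^n e^(−λΣtᵢ). Here n = 6 and Σtᵢ = 9.61 + 4.43 + 0.92 + 4.50 + 7.78 + 0.86 = 28.10.
Posterior ∝ λ^2e^(−11λ) · λ^6e^(−28.10λ) = λ^8e^(−39.10λ), i.e. Gamma(9, 39.10).
Mode = (a−1)/b = 8/39.10 ≈ 0.2046.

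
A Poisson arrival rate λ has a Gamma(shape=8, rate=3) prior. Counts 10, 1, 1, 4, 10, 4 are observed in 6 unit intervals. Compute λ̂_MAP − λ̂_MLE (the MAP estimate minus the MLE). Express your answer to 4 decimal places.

Σxᵢ = 30. Posterior is Gamma(38, 9); MAP = (38−1)/9 = 37/9 ≈ 4.11111.
MLE = x̄ = 30/6 ≈ 5.00000.
Difference = 37/9 − 30/6 = -8/9 ≈ -0.8889.

MAP − MLE = -0.8889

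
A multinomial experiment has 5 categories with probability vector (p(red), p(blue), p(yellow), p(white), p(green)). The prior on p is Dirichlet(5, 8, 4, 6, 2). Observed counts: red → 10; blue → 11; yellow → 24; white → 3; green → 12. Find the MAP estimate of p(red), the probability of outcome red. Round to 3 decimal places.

The posterior is Dirichlet(αᵢ + nᵢ) = Dirichlet(15, 19, 28, 9, 14).
For a Dirichlet(a₁,…,a_K) with all aᵢ > 1, the mode has j-th component (aⱼ − 1)/(Σaᵢ − K).
Here Σaᵢ = 85 and K = 5, so p(red) = (15 − 1)/(85 − 5) = 14/80 ≈ 0.175.

MAP estimate of p(red) = 0.175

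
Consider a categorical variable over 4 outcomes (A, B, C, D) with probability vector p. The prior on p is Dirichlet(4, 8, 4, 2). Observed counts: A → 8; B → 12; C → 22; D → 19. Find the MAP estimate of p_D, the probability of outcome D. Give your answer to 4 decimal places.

The posterior is Dirichlet(αᵢ + nᵢ) = Dirichlet(12, 20, 26, 21).
For a Dirichlet(a₁,…,a_K) with all aᵢ > 1, the mode has j-th component (aⱼ − 1)/(Σaᵢ − K).
Here Σaᵢ = 79 and K = 4, so p_D = (21 − 1)/(79 − 4) = 20/75 ≈ 0.2667.

MAP estimate of p_D = 0.2667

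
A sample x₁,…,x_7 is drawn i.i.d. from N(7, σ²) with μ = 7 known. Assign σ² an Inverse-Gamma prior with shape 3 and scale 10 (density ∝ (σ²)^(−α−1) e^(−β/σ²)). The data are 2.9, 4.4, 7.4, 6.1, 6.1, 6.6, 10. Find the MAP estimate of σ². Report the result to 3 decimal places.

σ̂²_MAP = 3.634

Sum of squared deviations about the known mean: SS = (2.9−7)² + (4.4−7)² + (7.4−7)² + (6.1−7)² + (6.1−7)² + (6.6−7)² + (10−7)² = 34.51.
The Normal likelihood contributes (σ²)^(−n/2) exp(−SS/(2σ²)), so the posterior is Inverse-Gamma(α + n/2, β + SS/2) = Inverse-Gamma(6.5, 27.255).
The mode of Inverse-Gamma(a, b) is b/(a+1) = 27.255/7.5 ≈ 3.634.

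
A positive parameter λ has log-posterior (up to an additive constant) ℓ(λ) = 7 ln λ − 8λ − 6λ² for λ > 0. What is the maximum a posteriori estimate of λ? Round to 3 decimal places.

ℓ'(λ) = 7/λ − 8 − 12λ. Setting this to zero and multiplying by λ: 12λ² + 8λ − 7 = 0.
λ = (−8 + √(8² + 4·12·7)) / (2·12) = (−8 + √400) / 24 = (−8 + 20)/24 = 1/2.
ℓ''(λ) = −7/λ² − 12 < 0, confirming a maximum.

λ̂_MAP = 0.500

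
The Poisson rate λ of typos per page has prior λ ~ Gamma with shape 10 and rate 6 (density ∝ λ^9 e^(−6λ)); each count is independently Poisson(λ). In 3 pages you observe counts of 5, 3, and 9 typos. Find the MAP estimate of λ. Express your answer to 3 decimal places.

λ̂_MAP = 2.889

Σxᵢ = 5+3+9 = 17, with n = 3.
Posterior ∝ λ^9e^(−6λ) · λ^17e^(−3λ) = λ^26e^(−9λ), i.e. Gamma(shape=27, rate=9).
The mode of a Gamma(a, b) with a ≥ 1 (shape–rate) is (a−1)/b = 26/9 ≈ 2.889.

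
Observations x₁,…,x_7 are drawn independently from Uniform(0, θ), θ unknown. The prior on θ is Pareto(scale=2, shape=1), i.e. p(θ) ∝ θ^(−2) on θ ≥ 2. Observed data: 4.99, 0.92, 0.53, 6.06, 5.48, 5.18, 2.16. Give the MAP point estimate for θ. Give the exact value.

The Uniform(0, θ) likelihood is θ^(−n) for θ ≥ max(xᵢ), zero otherwise. Here max(xᵢ) = 6.06.
Posterior ∝ θ^(−2) · θ^(−7) = θ^(−9) on θ ≥ max(2, 6.06) = 6.06.
This density is strictly decreasing in θ, so the posterior mode lies at the lower boundary of the support.

θ̂_MAP = 6.06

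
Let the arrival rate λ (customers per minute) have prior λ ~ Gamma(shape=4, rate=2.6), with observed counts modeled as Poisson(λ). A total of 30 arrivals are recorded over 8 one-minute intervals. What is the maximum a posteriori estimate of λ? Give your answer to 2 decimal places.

λ̂_MAP = 3.11

Σxᵢ = 30, n = 8.
Posterior ∝ λ^3e^(−2.6λ) · λ^30e^(−8λ) = λ^33e^(−10.6λ), i.e. Gamma(shape=34, rate=10.6).
The mode of a Gamma(a, b) with a ≥ 1 (shape–rate) is (a−1)/b = 33/10.6 ≈ 3.11.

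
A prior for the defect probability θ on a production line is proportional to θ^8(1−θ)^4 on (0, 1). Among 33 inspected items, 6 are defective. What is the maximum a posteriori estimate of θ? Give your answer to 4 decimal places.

θ̂_MAP = 0.3111

The prior density ∝ θ^8(1−θ)^4 is the kernel of Beta(9, 5).
Data: 6 successes in 33 trials. The binomial likelihood contributes θ^6(1−θ)^27, so the posterior is Beta(9+6, 5+27) = Beta(15, 32).
For Beta(a, b) with a, b > 1 the mode is (a−1)/(a+b−2) = 14/45 ≈ 0.3111.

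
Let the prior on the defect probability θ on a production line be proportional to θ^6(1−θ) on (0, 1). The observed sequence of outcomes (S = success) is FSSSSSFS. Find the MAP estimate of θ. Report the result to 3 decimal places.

θ̂_MAP = 0.800

The prior density ∝ θ^6(1−θ)^1 is the kernel of Beta(7, 2).
Data: 6 successes in 8 trials (from the sequence). The binomial likelihood contributes θ^6(1−θ)^2, so the posterior is Beta(7+6, 2+2) = Beta(13, 4).
For Beta(a, b) with a, b > 1 the mode is (a−1)/(a+b−2) = 12/15 ≈ 0.800.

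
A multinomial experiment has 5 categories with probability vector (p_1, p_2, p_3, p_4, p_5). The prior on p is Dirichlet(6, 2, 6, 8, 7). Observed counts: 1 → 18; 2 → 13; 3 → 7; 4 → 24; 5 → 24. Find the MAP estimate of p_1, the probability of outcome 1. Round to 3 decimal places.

The posterior is Dirichlet(αᵢ + nᵢ) = Dirichlet(24, 15, 13, 32, 31).
For a Dirichlet(a₁,…,a_K) with all aᵢ > 1, the mode has j-th component (aⱼ − 1)/(Σaᵢ − K).
Here Σaᵢ = 115 and K = 5, so p_1 = (24 − 1)/(115 − 5) = 23/110 ≈ 0.209.

MAP estimate: 0.209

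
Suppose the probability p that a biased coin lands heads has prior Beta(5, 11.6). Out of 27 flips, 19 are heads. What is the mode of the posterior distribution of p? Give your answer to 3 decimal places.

p̂_MAP = 0.553

Prior: Beta(5, 11.6).
Data: 19 successes in 27 trials. The binomial likelihood contributes p^19(1−p)^8, so the posterior is Beta(5+19, 11.6+8) = Beta(24, 19.6).
For Beta(a, b) with a, b > 1 the mode is (a−1)/(a+b−2) = 23/41.6 ≈ 0.553.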